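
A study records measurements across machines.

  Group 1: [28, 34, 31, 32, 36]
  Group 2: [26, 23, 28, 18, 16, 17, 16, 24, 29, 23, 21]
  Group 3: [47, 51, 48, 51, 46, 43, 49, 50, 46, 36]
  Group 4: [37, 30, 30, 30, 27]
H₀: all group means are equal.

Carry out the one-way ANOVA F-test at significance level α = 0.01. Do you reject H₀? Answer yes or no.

Group means [32.20, 21.91, 46.70, 30.80], grand mean 33.000
SSB = Σnᵢ(x̄ᵢ−x̄)² = 3257.391; SSW = ΣΣ(x−x̄ᵢ)² = 496.609
MSB = 3257.391/3 = 1085.7970; MSW = 496.609/27 = 18.3929
F = MSB/MSW = 59.0334
df = (3, 27)
p-value (upper-tail) = 0.00000
At α=0.01: p < α → reject H₀

reject H₀: yes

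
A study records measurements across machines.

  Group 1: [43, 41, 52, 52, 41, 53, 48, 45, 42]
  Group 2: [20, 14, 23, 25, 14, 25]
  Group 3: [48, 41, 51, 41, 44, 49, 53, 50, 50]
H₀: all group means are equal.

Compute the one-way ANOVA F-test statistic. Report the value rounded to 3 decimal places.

Group means [46.33, 20.17, 47.44], grand mean 40.208
SSB = Σnᵢ(x̄ᵢ−x̄)² = 3218.903; SSW = ΣΣ(x−x̄ᵢ)² = 485.056
MSB = 3218.903/2 = 1609.4514; MSW = 485.056/21 = 23.0979
F = MSB/MSW = 69.6796
df = (2, 21)

test statistic = 69.680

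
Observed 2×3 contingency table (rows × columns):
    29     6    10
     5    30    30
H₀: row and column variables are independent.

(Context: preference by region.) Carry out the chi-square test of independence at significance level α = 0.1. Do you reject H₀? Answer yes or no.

Row totals [45, 65], col totals [34, 36, 40], n=110
χ² = (29−13.91)²/13.91 + (6−14.73)²/14.73 + (10−16.36)²/16.36 + (5−20.09)²/20.09 + (30−21.27)²/21.27 + (30−23.64)²/23.64 = 40.6486
df = 2
p-value (upper-tail) = 0.00000
At α=0.1: p < α → reject H₀

reject H₀: yes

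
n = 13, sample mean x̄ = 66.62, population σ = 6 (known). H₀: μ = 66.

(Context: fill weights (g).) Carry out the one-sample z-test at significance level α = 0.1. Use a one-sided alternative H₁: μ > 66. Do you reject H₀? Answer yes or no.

reject H₀: no

SE = σ/√n = 6/√13 = 1.6641
z = (x̄−μ₀)/SE = (66.62−66)/1.6641 = 0.3726
p-value (one-sided, H₁ greater) = 0.35473
At α=0.1: p ≥ α → fail to reject H₀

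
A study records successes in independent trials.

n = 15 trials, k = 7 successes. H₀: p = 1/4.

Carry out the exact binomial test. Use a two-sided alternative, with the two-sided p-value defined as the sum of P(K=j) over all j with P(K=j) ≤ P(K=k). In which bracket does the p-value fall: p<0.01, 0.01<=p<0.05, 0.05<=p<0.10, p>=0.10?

p-value bracket: 0.05<=p<0.10

Exact binomial: n=15, k=7, p₀=1/4=0.2500
P(X=j) = C(n,j)·p₀^j·(1−p₀)^(n−j); p = Σ P(X=j) over j with P(X=j) ≤ P(X=7)
p-value (two-sided) = 0.06998
→ bracket: 0.05<=p<0.10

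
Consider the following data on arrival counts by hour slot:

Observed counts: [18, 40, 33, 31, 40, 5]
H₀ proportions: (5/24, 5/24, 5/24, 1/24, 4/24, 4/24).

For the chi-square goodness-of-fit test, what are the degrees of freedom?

degrees of freedom = 5

df = k − 1 = 6 − 1 = 5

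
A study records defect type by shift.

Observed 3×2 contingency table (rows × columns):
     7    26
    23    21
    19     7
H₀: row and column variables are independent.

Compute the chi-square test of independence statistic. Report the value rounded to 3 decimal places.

Row totals [33, 44, 26], col totals [49, 54], n=103
χ² = (7−15.70)²/15.70 + (26−17.30)²/17.30 + (23−20.93)²/20.93 + (21−23.07)²/23.07 + (19−12.37)²/12.37 + (7−13.63)²/13.63 = 16.3646
df = 2

test statistic = 16.365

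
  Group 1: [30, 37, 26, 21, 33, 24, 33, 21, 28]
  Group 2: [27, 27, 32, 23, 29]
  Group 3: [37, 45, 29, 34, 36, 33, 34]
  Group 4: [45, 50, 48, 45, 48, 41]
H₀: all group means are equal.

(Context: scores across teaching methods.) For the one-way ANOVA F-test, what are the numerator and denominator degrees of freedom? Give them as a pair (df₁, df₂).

degrees of freedom = [3, 23]

k = 4 groups, N = 27 total
df = (k−1, N−k) = (4−1, 27−4) = (3, 23)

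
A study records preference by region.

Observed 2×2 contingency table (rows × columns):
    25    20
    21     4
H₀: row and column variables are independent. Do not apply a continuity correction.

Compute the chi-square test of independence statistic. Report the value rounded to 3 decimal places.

Row totals [45, 25], col totals [46, 24], n=70
χ² = (25−29.57)²/29.57 + (20−15.43)²/15.43 + (21−16.43)²/16.43 + (4−8.57)²/8.57 = 5.7713
df = 1

test statistic = 5.771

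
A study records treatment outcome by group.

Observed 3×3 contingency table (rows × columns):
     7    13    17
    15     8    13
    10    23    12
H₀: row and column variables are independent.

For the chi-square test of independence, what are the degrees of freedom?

degrees of freedom = 4

df = (r−1)(c−1) = (3−1)·(3−1) = 4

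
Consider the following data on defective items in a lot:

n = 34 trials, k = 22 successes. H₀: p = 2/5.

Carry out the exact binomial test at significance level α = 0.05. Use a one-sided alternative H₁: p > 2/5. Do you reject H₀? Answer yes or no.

reject H₀: yes

Exact binomial: n=34, k=22, p₀=2/5=0.4000
P(X≥22) from Σ C(n,i)·p₀^i·(1−p₀)^(n−i)
p-value (one-sided, H₁ greater) = 0.00313
At α=0.05: p < α → reject H₀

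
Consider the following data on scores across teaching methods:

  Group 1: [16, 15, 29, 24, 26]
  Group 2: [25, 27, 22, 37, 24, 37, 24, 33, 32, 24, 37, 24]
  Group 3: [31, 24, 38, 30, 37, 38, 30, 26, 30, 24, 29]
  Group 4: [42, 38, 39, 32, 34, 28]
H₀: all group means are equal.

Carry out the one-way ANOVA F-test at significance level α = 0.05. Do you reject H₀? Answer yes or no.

Group means [22.00, 28.83, 30.64, 35.50], grand mean 29.588
SSB = Σnᵢ(x̄ᵢ−x̄)² = 516.523; SSW = ΣΣ(x−x̄ᵢ)² = 933.712
MSB = 516.523/3 = 172.1744; MSW = 933.712/30 = 31.1237
F = MSB/MSW = 5.5319
df = (3, 30)
p-value (upper-tail) = 0.00381
At α=0.05: p < α → reject H₀

reject H₀: yes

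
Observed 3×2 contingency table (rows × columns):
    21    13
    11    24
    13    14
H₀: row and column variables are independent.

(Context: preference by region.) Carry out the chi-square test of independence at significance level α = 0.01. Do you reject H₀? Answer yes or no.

Row totals [34, 35, 27], col totals [45, 51], n=96
χ² = (21−15.94)²/15.94 + (13−18.06)²/18.06 + (11−16.41)²/16.41 + (24−18.59)²/18.59 + (13−12.66)²/12.66 + (14−14.34)²/14.34 = 6.3980
df = 2
p-value (upper-tail) = 0.04080
At α=0.01: p ≥ α → fail to reject H₀

reject H₀: no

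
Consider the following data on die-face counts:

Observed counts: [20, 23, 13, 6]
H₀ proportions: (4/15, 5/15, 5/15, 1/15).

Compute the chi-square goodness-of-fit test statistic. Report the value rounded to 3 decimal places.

n = 62; E_i = n·p_i = [16.53, 20.67, 20.67, 4.13]
χ² = (20−16.53)²/16.53 + (23−20.67)²/20.67 + (13−20.67)²/20.67 + (6−4.13)²/4.13 = 4.6774
df = 3

test statistic = 4.677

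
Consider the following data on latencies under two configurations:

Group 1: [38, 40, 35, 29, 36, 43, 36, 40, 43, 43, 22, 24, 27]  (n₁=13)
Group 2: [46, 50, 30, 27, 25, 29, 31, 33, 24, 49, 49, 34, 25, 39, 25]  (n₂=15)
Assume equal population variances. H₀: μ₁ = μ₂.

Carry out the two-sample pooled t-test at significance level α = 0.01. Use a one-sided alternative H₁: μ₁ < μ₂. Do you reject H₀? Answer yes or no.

x̄₁=35.077, s₁=7.320, n₁=13
x̄₂=34.400, s₂=9.694, n₂=15
s_p² = [12·7.320² + 14·9.694²]/26 = 75.3278
SE = √(s_p²·(1/13+1/15)) = 3.2888
t = (35.077−34.400)/3.2888 = 0.2058
df = 26
p-value (one-sided, H₁ less) = 0.58073
At α=0.01: p ≥ α → fail to reject H₀

reject H₀: no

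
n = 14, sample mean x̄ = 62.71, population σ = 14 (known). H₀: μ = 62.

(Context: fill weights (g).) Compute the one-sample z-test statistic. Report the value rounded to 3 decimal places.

test statistic = 0.190

SE = σ/√n = 14/√14 = 3.7417
z = (x̄−μ₀)/SE = (62.71−62)/3.7417 = 0.1898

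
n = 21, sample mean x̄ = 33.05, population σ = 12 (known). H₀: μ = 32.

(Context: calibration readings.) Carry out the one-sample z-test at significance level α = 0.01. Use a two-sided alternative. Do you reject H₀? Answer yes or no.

SE = σ/√n = 12/√21 = 2.6186
z = (x̄−μ₀)/SE = (33.05−32)/2.6186 = 0.4010
p-value (two-sided) = 0.68844
At α=0.01: p ≥ α → fail to reject H₀

reject H₀: no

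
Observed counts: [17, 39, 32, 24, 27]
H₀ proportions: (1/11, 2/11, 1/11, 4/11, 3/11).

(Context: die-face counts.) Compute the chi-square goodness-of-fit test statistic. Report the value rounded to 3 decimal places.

test statistic = 55.716

n = 139; E_i = n·p_i = [12.64, 25.27, 12.64, 50.55, 37.91]
χ² = (17−12.64)²/12.64 + (39−25.27)²/25.27 + (32−12.64)²/12.64 + (24−50.55)²/50.55 + (27−37.91)²/37.91 = 55.7158
df = 4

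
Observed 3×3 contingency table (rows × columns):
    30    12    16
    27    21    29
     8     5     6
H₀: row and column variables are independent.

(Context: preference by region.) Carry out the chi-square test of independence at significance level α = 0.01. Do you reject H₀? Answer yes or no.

Row totals [58, 77, 19], col totals [65, 38, 51], n=154
χ² = (30−24.48)²/24.48 + (12−14.31)²/14.31 + (16−19.21)²/19.21 + (27−32.50)²/32.50 + (21−19.00)²/19.00 + (29−25.50)²/25.50 + (8−8.02)²/8.02 + (5−4.69)²/4.69 + (6−6.29)²/6.29 = 3.8096
df = 4
p-value (upper-tail) = 0.43239
At α=0.01: p ≥ α → fail to reject H₀

reject H₀: no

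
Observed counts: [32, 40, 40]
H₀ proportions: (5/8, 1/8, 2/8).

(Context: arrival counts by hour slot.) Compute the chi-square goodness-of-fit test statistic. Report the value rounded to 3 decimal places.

n = 112; E_i = n·p_i = [70.00, 14.00, 28.00]
χ² = (32−70.00)²/70.00 + (40−14.00)²/14.00 + (40−28.00)²/28.00 = 74.0571
df = 2

test statistic = 74.057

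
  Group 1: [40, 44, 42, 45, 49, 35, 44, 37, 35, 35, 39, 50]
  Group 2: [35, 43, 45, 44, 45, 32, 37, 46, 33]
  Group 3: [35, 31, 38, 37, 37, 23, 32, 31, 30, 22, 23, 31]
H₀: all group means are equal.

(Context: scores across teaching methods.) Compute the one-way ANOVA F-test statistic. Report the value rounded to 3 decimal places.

Group means [41.25, 40.00, 30.83], grand mean 37.121
SSB = Σnᵢ(x̄ᵢ−x̄)² = 753.598; SSW = ΣΣ(x−x̄ᵢ)² = 913.917
MSB = 753.598/2 = 376.7992; MSW = 913.917/30 = 30.4639
F = MSB/MSW = 12.3687
df = (2, 30)

test statistic = 12.369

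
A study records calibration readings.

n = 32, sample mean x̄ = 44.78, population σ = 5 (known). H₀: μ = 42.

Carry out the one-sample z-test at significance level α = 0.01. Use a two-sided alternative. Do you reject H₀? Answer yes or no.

SE = σ/√n = 5/√32 = 0.8839
z = (x̄−μ₀)/SE = (44.78−42)/0.8839 = 3.1452
p-value (two-sided) = 0.00166
At α=0.01: p < α → reject H₀

reject H₀: yes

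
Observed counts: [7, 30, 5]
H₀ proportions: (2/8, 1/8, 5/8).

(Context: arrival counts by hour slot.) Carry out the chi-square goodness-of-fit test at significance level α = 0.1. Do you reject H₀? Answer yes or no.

n = 42; E_i = n·p_i = [10.50, 5.25, 26.25]
χ² = (7−10.50)²/10.50 + (30−5.25)²/5.25 + (5−26.25)²/26.25 = 135.0476
df = 2
p-value (upper-tail) = 0.00000
At α=0.1: p < α → reject H₀

reject H₀: yes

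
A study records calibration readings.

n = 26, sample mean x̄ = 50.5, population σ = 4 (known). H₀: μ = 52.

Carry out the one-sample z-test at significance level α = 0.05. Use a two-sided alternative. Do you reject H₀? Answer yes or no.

SE = σ/√n = 4/√26 = 0.7845
z = (x̄−μ₀)/SE = (50.5−52)/0.7845 = -1.9121
p-value (two-sided) = 0.05586
At α=0.05: p ≥ α → fail to reject H₀

reject H₀: no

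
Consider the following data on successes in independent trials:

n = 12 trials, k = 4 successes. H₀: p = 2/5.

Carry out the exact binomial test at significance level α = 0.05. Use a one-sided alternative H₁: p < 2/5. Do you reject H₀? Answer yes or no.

Exact binomial: n=12, k=4, p₀=2/5=0.4000
P(X≤4) from Σ C(n,i)·p₀^i·(1−p₀)^(n−i)
p-value (one-sided, H₁ less) = 0.43818
At α=0.05: p ≥ α → fail to reject H₀

reject H₀: no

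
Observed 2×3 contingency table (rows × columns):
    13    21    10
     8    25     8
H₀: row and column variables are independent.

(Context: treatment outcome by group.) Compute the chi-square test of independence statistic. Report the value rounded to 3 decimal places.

Row totals [44, 41], col totals [21, 46, 18], n=85
χ² = (13−10.87)²/10.87 + (21−23.81)²/23.81 + (10−9.32)²/9.32 + (8−10.13)²/10.13 + (25−22.19)²/22.19 + (8−8.68)²/8.68 = 1.6567
df = 2

test statistic = 1.657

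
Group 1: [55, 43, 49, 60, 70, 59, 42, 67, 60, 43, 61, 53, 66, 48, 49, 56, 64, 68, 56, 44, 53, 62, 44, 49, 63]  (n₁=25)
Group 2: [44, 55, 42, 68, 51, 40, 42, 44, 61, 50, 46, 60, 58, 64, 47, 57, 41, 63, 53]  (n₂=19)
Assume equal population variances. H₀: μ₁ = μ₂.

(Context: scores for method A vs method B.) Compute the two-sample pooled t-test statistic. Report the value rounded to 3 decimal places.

test statistic = 1.302

x̄₁=55.360, s₁=8.703, n₁=25
x̄₂=51.895, s₂=8.806, n₂=19
s_p² = [24·8.703² + 18·8.806²]/42 = 76.5131
SE = √(s_p²·(1/25+1/19)) = 2.6622
t = (55.360−51.895)/2.6622 = 1.3016
df = 42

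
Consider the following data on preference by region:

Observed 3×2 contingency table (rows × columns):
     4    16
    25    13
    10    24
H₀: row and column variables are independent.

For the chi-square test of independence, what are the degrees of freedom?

degrees of freedom = 2

df = (r−1)(c−1) = (3−1)·(2−1) = 2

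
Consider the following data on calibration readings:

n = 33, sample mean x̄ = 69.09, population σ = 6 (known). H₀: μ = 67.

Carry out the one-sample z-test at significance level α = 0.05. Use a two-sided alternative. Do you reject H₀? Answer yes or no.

reject H₀: yes

SE = σ/√n = 6/√33 = 1.0445
z = (x̄−μ₀)/SE = (69.09−67)/1.0445 = 2.0010
p-value (two-sided) = 0.04539
At α=0.05: p < α → reject H₀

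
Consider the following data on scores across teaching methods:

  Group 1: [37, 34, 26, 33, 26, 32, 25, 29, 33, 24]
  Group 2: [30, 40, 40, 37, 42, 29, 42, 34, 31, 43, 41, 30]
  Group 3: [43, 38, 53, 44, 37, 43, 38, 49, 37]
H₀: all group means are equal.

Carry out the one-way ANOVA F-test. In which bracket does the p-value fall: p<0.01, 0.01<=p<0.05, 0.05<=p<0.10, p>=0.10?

Group means [29.90, 36.58, 42.44], grand mean 36.129
SSB = Σnᵢ(x̄ᵢ−x̄)² = 749.445; SSW = ΣΣ(x−x̄ᵢ)² = 762.039
MSB = 749.445/2 = 374.7225; MSW = 762.039/28 = 27.2157
F = MSB/MSW = 13.7686
df = (2, 28)
p-value (upper-tail) = 0.00007
→ bracket: p<0.01

p-value bracket: p<0.01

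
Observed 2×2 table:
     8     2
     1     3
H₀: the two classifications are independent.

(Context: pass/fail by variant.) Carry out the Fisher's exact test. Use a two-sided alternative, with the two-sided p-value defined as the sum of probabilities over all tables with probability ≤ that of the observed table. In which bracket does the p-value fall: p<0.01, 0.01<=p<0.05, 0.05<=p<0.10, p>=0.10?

Margins: r₁=10, r₂=4, c₁=9, c₂=5, n=14
p_obs = C(10,8)·C(4,1)/C(14,9); sum pmf over tables with pmf ≤ p_obs
p-value (two-sided) = 0.09491
→ bracket: 0.05<=p<0.10

p-value bracket: 0.05<=p<0.10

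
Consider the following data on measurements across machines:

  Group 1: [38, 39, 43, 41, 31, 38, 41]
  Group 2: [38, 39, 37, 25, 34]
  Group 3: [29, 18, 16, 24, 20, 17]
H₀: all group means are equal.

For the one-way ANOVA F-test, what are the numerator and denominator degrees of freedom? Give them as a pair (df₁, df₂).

degrees of freedom = [2, 15]

k = 3 groups, N = 18 total
df = (k−1, N−k) = (3−1, 18−3) = (2, 15)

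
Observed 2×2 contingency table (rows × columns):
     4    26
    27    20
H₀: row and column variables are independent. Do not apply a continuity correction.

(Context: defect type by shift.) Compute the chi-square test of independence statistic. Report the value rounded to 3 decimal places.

test statistic = 14.816

Row totals [30, 47], col totals [31, 46], n=77
χ² = (4−12.08)²/12.08 + (26−17.92)²/17.92 + (27−18.92)²/18.92 + (20−28.08)²/28.08 = 14.8161
df = 1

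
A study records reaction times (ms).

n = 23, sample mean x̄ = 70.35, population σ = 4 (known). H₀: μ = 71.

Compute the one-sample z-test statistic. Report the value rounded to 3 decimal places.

test statistic = -0.779

SE = σ/√n = 4/√23 = 0.8341
z = (x̄−μ₀)/SE = (70.35−71)/0.8341 = -0.7793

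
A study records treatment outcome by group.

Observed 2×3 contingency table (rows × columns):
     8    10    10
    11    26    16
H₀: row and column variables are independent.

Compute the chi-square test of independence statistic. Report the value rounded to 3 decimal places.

test statistic = 1.385

Row totals [28, 53], col totals [19, 36, 26], n=81
χ² = (8−6.57)²/6.57 + (10−12.44)²/12.44 + (10−8.99)²/8.99 + (11−12.43)²/12.43 + (26−23.56)²/23.56 + (16−17.01)²/17.01 = 1.3853
df = 2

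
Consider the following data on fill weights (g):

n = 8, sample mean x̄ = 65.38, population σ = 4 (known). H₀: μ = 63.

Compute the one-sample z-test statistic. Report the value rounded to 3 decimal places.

SE = σ/√n = 4/√8 = 1.4142
z = (x̄−μ₀)/SE = (65.38−63)/1.4142 = 1.6829

test statistic = 1.683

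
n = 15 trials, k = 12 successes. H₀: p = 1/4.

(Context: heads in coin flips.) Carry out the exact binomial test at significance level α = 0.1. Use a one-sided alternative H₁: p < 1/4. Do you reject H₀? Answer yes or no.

Exact binomial: n=15, k=12, p₀=1/4=0.2500
P(X≤12) from Σ C(n,i)·p₀^i·(1−p₀)^(n−i)
p-value (one-sided, H₁ less) = 1.00000
At α=0.1: p ≥ α → fail to reject H₀

reject H₀: no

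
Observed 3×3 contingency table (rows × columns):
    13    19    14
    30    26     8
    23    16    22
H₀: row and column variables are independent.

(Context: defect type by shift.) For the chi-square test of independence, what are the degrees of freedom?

degrees of freedom = 4

df = (r−1)(c−1) = (3−1)·(3−1) = 4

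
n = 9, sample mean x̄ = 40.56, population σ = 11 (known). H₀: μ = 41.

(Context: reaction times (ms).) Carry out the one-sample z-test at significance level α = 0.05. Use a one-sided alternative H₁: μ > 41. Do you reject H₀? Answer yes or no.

reject H₀: no

SE = σ/√n = 11/√9 = 3.6667
z = (x̄−μ₀)/SE = (40.56−41)/3.6667 = -0.1200
p-value (one-sided, H₁ greater) = 0.54776
At α=0.05: p ≥ α → fail to reject H₀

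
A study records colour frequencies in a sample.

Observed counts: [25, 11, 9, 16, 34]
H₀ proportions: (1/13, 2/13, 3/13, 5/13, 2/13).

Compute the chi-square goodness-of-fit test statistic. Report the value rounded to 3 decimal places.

test statistic = 88.601

n = 95; E_i = n·p_i = [7.31, 14.62, 21.92, 36.54, 14.62]
χ² = (25−7.31)²/7.31 + (11−14.62)²/14.62 + (9−21.92)²/21.92 + (16−36.54)²/36.54 + (34−14.62)²/14.62 = 88.6011
df = 4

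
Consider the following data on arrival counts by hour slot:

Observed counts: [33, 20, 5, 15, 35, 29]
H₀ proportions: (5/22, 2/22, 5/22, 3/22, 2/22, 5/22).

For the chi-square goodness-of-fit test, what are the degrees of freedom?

degrees of freedom = 5

df = k − 1 = 6 − 1 = 5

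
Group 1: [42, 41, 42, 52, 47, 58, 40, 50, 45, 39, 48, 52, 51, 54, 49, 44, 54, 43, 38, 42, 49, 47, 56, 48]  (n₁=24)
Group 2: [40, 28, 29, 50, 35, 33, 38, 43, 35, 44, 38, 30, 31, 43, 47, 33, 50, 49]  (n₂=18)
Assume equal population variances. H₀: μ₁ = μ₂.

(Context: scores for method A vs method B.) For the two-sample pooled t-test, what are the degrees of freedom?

degrees of freedom = 40

df = n₁ + n₂ − 2 = 24 + 18 − 2 = 40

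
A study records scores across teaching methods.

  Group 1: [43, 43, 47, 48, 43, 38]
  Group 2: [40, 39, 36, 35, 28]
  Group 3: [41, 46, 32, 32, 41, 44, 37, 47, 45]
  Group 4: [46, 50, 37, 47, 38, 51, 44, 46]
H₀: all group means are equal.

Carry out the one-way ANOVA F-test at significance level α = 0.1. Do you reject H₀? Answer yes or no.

Group means [43.67, 35.60, 40.56, 44.88], grand mean 41.571
SSB = Σnᵢ(x̄ᵢ−x̄)² = 301.227; SSW = ΣΣ(x−x̄ᵢ)² = 595.631
MSB = 301.227/3 = 100.4089; MSW = 595.631/24 = 24.8179
F = MSB/MSW = 4.0458
df = (3, 24)
p-value (upper-tail) = 0.01842
At α=0.1: p < α → reject H₀

reject H₀: yes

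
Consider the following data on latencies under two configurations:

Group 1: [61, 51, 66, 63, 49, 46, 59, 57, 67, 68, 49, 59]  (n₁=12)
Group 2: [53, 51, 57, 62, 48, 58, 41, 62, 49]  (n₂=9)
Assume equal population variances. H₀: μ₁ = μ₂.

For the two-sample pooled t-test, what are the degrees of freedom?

df = n₁ + n₂ − 2 = 12 + 9 − 2 = 19

degrees of freedom = 19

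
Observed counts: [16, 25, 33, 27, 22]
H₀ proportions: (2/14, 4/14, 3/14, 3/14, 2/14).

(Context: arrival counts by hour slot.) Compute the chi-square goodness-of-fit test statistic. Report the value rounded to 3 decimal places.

n = 123; E_i = n·p_i = [17.57, 35.14, 26.36, 26.36, 17.57]
χ² = (16−17.57)²/17.57 + (25−35.14)²/35.14 + (33−26.36)²/26.36 + (27−26.36)²/26.36 + (22−17.57)²/17.57 = 5.8740
df = 4

test statistic = 5.874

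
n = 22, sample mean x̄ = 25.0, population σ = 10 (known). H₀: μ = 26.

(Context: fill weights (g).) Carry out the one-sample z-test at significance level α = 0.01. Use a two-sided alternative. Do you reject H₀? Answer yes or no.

SE = σ/√n = 10/√22 = 2.1320
z = (x̄−μ₀)/SE = (25.0−26)/2.1320 = -0.4690
p-value (two-sided) = 0.63904
At α=0.01: p ≥ α → fail to reject H₀

reject H₀: no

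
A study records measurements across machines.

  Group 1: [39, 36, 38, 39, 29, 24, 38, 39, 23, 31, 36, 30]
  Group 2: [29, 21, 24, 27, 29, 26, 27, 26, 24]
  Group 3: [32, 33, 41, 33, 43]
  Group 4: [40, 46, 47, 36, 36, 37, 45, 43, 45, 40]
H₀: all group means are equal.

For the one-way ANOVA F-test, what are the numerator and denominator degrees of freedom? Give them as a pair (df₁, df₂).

degrees of freedom = [3, 32]

k = 4 groups, N = 36 total
df = (k−1, N−k) = (4−1, 36−4) = (3, 32)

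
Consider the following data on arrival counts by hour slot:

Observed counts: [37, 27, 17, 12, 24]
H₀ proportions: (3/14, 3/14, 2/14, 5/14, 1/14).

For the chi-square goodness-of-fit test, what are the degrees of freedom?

df = k − 1 = 5 − 1 = 4

degrees of freedom = 4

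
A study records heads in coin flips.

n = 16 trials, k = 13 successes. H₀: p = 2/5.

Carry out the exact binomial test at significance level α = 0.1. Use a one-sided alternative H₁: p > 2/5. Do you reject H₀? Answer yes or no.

Exact binomial: n=16, k=13, p₀=2/5=0.4000
P(X≥13) from Σ C(n,i)·p₀^i·(1−p₀)^(n−i)
p-value (one-sided, H₁ greater) = 0.00094
At α=0.1: p < α → reject H₀

reject H₀: yes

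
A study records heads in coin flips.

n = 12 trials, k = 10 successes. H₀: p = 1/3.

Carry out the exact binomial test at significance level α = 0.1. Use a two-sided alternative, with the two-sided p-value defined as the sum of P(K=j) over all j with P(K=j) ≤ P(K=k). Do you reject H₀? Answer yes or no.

reject H₀: yes

Exact binomial: n=12, k=10, p₀=1/3=0.3333
P(X=j) = C(n,j)·p₀^j·(1−p₀)^(n−j); p = Σ P(X=j) over j with P(X=j) ≤ P(X=10)
p-value (two-sided) = 0.00054
At α=0.1: p < α → reject H₀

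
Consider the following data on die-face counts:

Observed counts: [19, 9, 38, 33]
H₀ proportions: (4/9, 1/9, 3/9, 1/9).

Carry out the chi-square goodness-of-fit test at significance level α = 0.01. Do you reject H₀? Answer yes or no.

reject H₀: yes

n = 99; E_i = n·p_i = [44.00, 11.00, 33.00, 11.00]
χ² = (19−44.00)²/44.00 + (9−11.00)²/11.00 + (38−33.00)²/33.00 + (33−11.00)²/11.00 = 59.3258
df = 3
p-value (upper-tail) = 0.00000
At α=0.01: p < α → reject H₀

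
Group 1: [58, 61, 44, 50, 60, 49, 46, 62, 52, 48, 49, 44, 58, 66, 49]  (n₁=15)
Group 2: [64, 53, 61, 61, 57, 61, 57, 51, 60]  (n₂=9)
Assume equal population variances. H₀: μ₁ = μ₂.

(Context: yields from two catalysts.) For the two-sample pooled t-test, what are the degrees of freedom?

df = n₁ + n₂ − 2 = 15 + 9 − 2 = 22

degrees of freedom = 22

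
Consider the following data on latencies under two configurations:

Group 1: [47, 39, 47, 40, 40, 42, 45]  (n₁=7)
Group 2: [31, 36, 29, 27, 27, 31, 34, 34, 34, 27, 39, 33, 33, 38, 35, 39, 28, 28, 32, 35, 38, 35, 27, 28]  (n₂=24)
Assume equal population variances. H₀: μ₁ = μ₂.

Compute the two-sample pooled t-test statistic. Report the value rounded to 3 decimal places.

test statistic = 6.152

x̄₁=42.857, s₁=3.436, n₁=7
x̄₂=32.417, s₂=4.074, n₂=24
s_p² = [6·3.436² + 23·4.074²]/29 = 15.6100
SE = √(s_p²·(1/7+1/24)) = 1.6972
t = (42.857−32.417)/1.6972 = 6.1517
df = 29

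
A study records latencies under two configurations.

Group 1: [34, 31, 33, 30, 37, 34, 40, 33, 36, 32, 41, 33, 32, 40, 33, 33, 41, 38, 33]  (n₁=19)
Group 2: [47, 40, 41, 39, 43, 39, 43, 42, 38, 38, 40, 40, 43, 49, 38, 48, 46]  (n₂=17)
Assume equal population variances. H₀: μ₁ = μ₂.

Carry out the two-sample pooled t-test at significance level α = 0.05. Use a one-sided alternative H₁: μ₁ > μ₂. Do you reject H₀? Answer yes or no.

x̄₁=34.947, s₁=3.504, n₁=19
x̄₂=42.000, s₂=3.606, n₂=17
s_p² = [18·3.504² + 16·3.606²]/34 = 12.6161
SE = √(s_p²·(1/19+1/17)) = 1.1858
t = (34.947−42.000)/1.1858 = -5.9476
df = 34
p-value (one-sided, H₁ greater) = 1.00000
At α=0.05: p ≥ α → fail to reject H₀

reject H₀: no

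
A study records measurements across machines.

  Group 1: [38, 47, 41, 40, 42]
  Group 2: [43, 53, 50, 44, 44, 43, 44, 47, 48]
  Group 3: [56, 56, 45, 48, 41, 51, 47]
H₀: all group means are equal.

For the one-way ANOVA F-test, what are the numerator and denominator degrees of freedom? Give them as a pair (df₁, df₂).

k = 3 groups, N = 21 total
df = (k−1, N−k) = (3−1, 21−3) = (2, 18)

degrees of freedom = [2, 18]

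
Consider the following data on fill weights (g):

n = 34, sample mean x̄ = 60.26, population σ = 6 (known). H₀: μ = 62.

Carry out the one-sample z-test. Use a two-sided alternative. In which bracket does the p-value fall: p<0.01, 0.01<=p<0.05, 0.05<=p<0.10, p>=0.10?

SE = σ/√n = 6/√34 = 1.0290
z = (x̄−μ₀)/SE = (60.26−62)/1.0290 = -1.6910
p-value (two-sided) = 0.09084
→ bracket: 0.05<=p<0.10

p-value bracket: 0.05<=p<0.10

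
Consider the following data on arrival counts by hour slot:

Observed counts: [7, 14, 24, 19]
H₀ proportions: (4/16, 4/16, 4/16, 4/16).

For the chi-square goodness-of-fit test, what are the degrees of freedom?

df = k − 1 = 4 − 1 = 3

degrees of freedom = 3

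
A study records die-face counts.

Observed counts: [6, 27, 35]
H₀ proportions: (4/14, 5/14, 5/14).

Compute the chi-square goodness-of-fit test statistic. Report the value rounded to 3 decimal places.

test statistic = 14.312

n = 68; E_i = n·p_i = [19.43, 24.29, 24.29]
χ² = (6−19.43)²/19.43 + (27−24.29)²/24.29 + (35−24.29)²/24.29 = 14.3118
df = 2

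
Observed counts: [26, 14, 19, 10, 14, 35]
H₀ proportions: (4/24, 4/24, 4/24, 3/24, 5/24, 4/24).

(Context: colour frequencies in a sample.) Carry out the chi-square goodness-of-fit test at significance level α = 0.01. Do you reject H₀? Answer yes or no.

reject H₀: yes

n = 118; E_i = n·p_i = [19.67, 19.67, 19.67, 14.75, 24.58, 19.67]
χ² = (26−19.67)²/19.67 + (14−19.67)²/19.67 + (19−19.67)²/19.67 + (10−14.75)²/14.75 + (14−24.58)²/24.58 + (35−19.67)²/19.67 = 21.7356
df = 5
p-value (upper-tail) = 0.00059
At α=0.01: p < α → reject H₀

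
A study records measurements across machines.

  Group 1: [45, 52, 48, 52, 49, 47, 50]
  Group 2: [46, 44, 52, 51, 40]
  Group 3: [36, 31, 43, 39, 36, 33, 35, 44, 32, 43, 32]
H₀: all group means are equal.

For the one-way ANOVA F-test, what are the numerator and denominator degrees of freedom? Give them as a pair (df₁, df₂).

k = 3 groups, N = 23 total
df = (k−1, N−k) = (3−1, 23−3) = (2, 20)

degrees of freedom = [2, 20]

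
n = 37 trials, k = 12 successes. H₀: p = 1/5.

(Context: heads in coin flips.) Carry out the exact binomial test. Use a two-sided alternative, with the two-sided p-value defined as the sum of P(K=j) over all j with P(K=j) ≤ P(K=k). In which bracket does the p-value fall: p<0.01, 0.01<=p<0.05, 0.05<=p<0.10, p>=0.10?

p-value bracket: 0.05<=p<0.10

Exact binomial: n=37, k=12, p₀=1/5=0.2000
P(X=j) = C(n,j)·p₀^j·(1−p₀)^(n−j); p = Σ P(X=j) over j with P(X=j) ≤ P(X=12)
p-value (two-sided) = 0.06519
→ bracket: 0.05<=p<0.10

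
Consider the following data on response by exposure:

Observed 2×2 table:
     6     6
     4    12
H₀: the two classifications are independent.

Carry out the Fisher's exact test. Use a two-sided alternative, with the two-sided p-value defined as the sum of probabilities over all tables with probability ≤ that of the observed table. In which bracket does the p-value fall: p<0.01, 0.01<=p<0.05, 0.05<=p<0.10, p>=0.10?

Margins: r₁=12, r₂=16, c₁=10, c₂=18, n=28
p_obs = C(12,6)·C(16,4)/C(28,10); sum pmf over tables with pmf ≤ p_obs
p-value (two-sided) = 0.24254
→ bracket: p>=0.10

p-value bracket: p>=0.10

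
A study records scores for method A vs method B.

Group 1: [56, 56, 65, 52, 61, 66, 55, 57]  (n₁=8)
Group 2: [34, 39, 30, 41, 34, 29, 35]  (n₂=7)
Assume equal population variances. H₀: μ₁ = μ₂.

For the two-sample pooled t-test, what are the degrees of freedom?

df = n₁ + n₂ − 2 = 8 + 7 − 2 = 13

degrees of freedom = 13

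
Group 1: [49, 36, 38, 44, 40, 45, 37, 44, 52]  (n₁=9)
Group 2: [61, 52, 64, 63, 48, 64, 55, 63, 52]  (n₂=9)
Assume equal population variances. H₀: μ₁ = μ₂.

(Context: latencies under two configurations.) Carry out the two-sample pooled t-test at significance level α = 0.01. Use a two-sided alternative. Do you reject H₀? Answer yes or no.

x̄₁=42.778, s₁=5.495, n₁=9
x̄₂=58.000, s₂=6.245, n₂=9
s_p² = [8·5.495² + 8·6.245²]/16 = 34.5972
SE = √(s_p²·(1/9+1/9)) = 2.7728
t = (42.778−58.000)/2.7728 = -5.4899
df = 16
p-value (two-sided) = 0.00005
At α=0.01: p < α → reject H₀

reject H₀: yes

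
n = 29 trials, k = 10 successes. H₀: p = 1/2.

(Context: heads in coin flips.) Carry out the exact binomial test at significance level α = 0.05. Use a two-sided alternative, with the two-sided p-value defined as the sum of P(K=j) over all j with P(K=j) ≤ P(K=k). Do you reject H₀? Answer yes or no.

Exact binomial: n=29, k=10, p₀=1/2=0.5000
P(X=j) = C(n,j)·p₀^j·(1−p₀)^(n−j); p = Σ P(X=j) over j with P(X=j) ≤ P(X=10)
p-value (two-sided) = 0.13605
At α=0.05: p ≥ α → fail to reject H₀

reject H₀: no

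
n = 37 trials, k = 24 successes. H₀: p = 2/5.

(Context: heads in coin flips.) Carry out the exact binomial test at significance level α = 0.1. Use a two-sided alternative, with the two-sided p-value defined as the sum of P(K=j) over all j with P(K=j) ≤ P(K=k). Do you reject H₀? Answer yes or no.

Exact binomial: n=37, k=24, p₀=2/5=0.4000
P(X=j) = C(n,j)·p₀^j·(1−p₀)^(n−j); p = Σ P(X=j) over j with P(X=j) ≤ P(X=24)
p-value (two-sided) = 0.00367
At α=0.1: p < α → reject H₀

reject H₀: yes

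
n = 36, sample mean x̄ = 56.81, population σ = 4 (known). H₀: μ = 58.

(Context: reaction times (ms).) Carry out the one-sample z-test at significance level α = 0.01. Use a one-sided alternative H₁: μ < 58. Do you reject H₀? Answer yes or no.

SE = σ/√n = 4/√36 = 0.6667
z = (x̄−μ₀)/SE = (56.81−58)/0.6667 = -1.7850
p-value (one-sided, H₁ less) = 0.03713
At α=0.01: p ≥ α → fail to reject H₀

reject H₀: no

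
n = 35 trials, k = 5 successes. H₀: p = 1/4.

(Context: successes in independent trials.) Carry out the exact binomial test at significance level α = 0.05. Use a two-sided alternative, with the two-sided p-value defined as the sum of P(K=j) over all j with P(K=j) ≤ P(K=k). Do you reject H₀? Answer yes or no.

Exact binomial: n=35, k=5, p₀=1/4=0.2500
P(X=j) = C(n,j)·p₀^j·(1−p₀)^(n−j); p = Σ P(X=j) over j with P(X=j) ≤ P(X=5)
p-value (two-sided) = 0.17319
At α=0.05: p ≥ α → fail to reject H₀

reject H₀: no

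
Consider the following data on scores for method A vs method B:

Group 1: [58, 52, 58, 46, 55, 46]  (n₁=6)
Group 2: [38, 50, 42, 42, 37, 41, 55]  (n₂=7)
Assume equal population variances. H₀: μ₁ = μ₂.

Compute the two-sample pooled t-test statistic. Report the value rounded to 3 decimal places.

test statistic = 2.631

x̄₁=52.500, s₁=5.505, n₁=6
x̄₂=43.571, s₂=6.554, n₂=7
s_p² = [5·5.505² + 6·6.554²]/11 = 37.2013
SE = √(s_p²·(1/6+1/7)) = 3.3933
t = (52.500−43.571)/3.3933 = 2.6312
df = 11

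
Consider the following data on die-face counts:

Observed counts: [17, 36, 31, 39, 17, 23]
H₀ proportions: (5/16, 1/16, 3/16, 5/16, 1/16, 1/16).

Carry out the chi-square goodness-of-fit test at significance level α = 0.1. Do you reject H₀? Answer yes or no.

n = 163; E_i = n·p_i = [50.94, 10.19, 30.56, 50.94, 10.19, 10.19]
χ² = (17−50.94)²/50.94 + (36−10.19)²/10.19 + (31−30.56)²/30.56 + (39−50.94)²/50.94 + (17−10.19)²/10.19 + (23−10.19)²/10.19 = 111.4867
df = 5
p-value (upper-tail) = 0.00000
At α=0.1: p < α → reject H₀

reject H₀: yes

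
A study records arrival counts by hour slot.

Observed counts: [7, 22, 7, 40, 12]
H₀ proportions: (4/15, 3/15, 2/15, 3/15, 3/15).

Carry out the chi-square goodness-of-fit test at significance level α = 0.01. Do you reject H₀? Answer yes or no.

n = 88; E_i = n·p_i = [23.47, 17.60, 11.73, 17.60, 17.60]
χ² = (7−23.47)²/23.47 + (22−17.60)²/17.60 + (7−11.73)²/11.73 + (40−17.60)²/17.60 + (12−17.60)²/17.60 = 44.8551
df = 4
p-value (upper-tail) = 0.00000
At α=0.01: p < α → reject H₀

reject H₀: yes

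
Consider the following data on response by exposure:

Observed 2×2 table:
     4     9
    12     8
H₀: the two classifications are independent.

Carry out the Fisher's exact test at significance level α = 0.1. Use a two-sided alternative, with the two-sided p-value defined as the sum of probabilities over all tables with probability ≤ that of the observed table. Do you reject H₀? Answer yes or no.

reject H₀: no

Margins: r₁=13, r₂=20, c₁=16, c₂=17, n=33
p_obs = C(13,4)·C(20,12)/C(33,16); sum pmf over tables with pmf ≤ p_obs
p-value (two-sided) = 0.15706
At α=0.1: p ≥ α → fail to reject H₀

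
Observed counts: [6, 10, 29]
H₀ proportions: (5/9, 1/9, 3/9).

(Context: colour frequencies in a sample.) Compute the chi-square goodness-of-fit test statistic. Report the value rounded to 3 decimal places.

test statistic = 32.507

n = 45; E_i = n·p_i = [25.00, 5.00, 15.00]
χ² = (6−25.00)²/25.00 + (10−5.00)²/5.00 + (29−15.00)²/15.00 = 32.5067
df = 2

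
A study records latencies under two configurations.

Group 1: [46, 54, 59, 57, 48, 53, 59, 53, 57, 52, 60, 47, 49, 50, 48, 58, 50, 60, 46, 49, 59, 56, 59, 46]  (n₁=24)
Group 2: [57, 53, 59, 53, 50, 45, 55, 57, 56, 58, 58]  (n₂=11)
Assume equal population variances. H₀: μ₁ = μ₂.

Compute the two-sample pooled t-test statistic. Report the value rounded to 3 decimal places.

test statistic = -0.861

x̄₁=53.125, s₁=5.076, n₁=24
x̄₂=54.636, s₂=4.178, n₂=11
s_p² = [23·5.076² + 10·4.178²]/33 = 23.2476
SE = √(s_p²·(1/24+1/11)) = 1.7556
t = (53.125−54.636)/1.7556 = -0.8609
df = 33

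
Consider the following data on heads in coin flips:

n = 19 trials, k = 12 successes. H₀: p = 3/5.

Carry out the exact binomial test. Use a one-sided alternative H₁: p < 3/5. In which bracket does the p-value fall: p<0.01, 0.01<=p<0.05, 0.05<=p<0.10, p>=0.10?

p-value bracket: p>=0.10

Exact binomial: n=19, k=12, p₀=3/5=0.6000
P(X≤12) from Σ C(n,i)·p₀^i·(1−p₀)^(n−i)
p-value (one-sided, H₁ less) = 0.69193
→ bracket: p>=0.10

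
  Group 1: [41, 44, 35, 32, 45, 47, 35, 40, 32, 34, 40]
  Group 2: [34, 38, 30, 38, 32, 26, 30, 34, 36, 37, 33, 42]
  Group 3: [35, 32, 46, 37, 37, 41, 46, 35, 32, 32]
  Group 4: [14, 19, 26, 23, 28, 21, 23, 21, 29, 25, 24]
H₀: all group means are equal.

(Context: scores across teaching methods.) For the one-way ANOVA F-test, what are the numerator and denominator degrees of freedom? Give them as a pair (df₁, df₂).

degrees of freedom = [3, 40]

k = 4 groups, N = 44 total
df = (k−1, N−k) = (4−1, 44−4) = (3, 40)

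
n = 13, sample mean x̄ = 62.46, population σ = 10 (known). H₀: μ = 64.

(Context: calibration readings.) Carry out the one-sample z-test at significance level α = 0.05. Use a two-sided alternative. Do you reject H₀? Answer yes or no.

reject H₀: no

SE = σ/√n = 10/√13 = 2.7735
z = (x̄−μ₀)/SE = (62.46−64)/2.7735 = -0.5553
p-value (two-sided) = 0.57872
At α=0.05: p ≥ α → fail to reject H₀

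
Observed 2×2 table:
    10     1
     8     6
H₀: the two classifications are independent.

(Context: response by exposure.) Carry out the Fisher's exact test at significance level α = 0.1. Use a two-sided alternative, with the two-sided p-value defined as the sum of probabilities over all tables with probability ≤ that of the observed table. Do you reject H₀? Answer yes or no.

reject H₀: yes

Margins: r₁=11, r₂=14, c₁=18, c₂=7, n=25
p_obs = C(11,10)·C(14,8)/C(25,18); sum pmf over tables with pmf ≤ p_obs
p-value (two-sided) = 0.09000
At α=0.1: p < α → reject H₀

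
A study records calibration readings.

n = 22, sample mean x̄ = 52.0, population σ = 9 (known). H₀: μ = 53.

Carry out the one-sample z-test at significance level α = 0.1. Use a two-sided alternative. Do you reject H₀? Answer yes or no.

reject H₀: no

SE = σ/√n = 9/√22 = 1.9188
z = (x̄−μ₀)/SE = (52.0−53)/1.9188 = -0.5212
p-value (two-sided) = 0.60226
At α=0.1: p ≥ α → fail to reject H₀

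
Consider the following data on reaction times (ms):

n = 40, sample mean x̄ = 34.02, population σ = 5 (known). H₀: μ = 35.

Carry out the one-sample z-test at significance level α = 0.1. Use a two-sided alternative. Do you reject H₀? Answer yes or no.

SE = σ/√n = 5/√40 = 0.7906
z = (x̄−μ₀)/SE = (34.02−35)/0.7906 = -1.2396
p-value (two-sided) = 0.21512
At α=0.1: p ≥ α → fail to reject H₀

reject H₀: no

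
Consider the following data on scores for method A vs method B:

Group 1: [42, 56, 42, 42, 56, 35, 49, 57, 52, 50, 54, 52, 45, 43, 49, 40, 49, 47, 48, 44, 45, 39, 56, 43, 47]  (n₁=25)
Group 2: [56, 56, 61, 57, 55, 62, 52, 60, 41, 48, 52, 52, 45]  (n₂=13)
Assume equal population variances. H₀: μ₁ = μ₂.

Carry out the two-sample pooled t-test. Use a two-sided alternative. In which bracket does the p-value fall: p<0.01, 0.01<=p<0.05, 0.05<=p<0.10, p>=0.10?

x̄₁=47.280, s₁=5.927, n₁=25
x̄₂=53.615, s₂=6.212, n₂=13
s_p² = [24·5.927² + 12·6.212²]/36 = 36.2810
SE = √(s_p²·(1/25+1/13)) = 2.0596
t = (47.280−53.615)/2.0596 = -3.0760
df = 36
p-value (two-sided) = 0.00399
→ bracket: p<0.01

p-value bracket: p<0.01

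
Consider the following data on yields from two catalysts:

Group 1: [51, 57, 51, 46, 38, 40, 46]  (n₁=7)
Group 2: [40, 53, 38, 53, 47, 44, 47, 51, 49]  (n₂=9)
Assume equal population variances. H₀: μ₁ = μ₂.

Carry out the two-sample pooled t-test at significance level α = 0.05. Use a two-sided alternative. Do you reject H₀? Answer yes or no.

x̄₁=47.000, s₁=6.633, n₁=7
x̄₂=46.889, s₂=5.372, n₂=9
s_p² = [6·6.633² + 8·5.372²]/14 = 35.3492
SE = √(s_p²·(1/7+1/9)) = 2.9963
t = (47.000−46.889)/2.9963 = 0.0371
df = 14
p-value (two-sided) = 0.97094
At α=0.05: p ≥ α → fail to reject H₀

reject H₀: no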